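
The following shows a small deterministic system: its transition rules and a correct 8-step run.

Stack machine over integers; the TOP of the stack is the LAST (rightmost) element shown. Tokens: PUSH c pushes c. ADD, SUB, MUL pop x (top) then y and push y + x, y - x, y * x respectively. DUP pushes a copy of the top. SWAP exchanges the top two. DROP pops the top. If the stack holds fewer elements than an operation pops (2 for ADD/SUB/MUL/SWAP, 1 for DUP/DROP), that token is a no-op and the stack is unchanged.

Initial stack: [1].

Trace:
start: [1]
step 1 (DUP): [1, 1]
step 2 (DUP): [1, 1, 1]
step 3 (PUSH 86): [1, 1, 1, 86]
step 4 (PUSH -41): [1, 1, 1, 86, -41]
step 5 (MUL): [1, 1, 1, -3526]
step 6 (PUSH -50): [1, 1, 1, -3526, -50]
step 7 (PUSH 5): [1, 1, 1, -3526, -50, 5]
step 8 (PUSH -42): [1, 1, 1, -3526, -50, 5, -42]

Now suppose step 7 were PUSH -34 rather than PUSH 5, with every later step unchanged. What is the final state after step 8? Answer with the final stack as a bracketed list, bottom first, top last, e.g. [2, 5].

[1, 1, 1, -3526, -50, -34, -42]

(re-executing from step 7 with the substitution; state before step 7: [1, 1, 1, -3526, -50])
step 7 (PUSH -34): [1, 1, 1, -3526, -50, -34]
step 8 (PUSH -42): [1, 1, 1, -3526, -50, -34, -42]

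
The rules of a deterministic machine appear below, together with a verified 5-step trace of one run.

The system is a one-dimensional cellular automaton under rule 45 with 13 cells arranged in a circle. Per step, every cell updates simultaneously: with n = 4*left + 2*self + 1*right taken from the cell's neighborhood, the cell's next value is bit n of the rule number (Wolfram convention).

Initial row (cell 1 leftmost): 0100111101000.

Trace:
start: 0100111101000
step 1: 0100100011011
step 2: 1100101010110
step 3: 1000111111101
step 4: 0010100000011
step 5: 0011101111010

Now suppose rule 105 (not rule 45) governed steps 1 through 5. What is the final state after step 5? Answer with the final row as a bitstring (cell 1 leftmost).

(re-executing steps 1..5 under rule 105; state before step 1: 0100111101000)
step 1: 0000100110011
step 2: 0110000110011
step 3: 1110110110011
step 4: 0011111110010
step 5: 1010000010000

1010000010000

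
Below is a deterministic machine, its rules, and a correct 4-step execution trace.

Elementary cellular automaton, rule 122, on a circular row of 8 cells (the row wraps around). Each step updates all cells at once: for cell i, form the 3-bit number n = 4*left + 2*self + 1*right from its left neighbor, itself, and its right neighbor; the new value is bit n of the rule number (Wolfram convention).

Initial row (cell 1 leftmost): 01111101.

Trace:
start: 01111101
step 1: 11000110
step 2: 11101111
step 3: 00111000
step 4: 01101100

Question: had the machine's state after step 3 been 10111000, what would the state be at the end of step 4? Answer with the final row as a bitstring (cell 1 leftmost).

01101101

state after step 3 := 10111000
step 4: 01101101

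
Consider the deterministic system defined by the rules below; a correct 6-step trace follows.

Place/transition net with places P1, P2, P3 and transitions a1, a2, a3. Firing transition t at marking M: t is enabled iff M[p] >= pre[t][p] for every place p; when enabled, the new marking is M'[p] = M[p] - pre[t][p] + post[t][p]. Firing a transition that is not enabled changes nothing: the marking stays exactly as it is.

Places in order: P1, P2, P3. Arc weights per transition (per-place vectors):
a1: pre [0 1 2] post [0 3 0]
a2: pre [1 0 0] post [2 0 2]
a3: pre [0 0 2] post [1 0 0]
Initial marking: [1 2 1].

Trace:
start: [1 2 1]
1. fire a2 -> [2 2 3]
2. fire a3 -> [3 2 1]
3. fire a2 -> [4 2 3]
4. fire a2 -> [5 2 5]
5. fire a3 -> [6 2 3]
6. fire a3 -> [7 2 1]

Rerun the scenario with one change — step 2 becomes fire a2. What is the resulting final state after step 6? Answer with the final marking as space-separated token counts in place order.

7 2 5

(re-executing from step 2 with the substitution; state before step 2: [2 2 3])
2. fire a2 -> [3 2 5]
3. fire a2 -> [4 2 7]
4. fire a2 -> [5 2 9]
5. fire a3 -> [6 2 7]
6. fire a3 -> [7 2 5]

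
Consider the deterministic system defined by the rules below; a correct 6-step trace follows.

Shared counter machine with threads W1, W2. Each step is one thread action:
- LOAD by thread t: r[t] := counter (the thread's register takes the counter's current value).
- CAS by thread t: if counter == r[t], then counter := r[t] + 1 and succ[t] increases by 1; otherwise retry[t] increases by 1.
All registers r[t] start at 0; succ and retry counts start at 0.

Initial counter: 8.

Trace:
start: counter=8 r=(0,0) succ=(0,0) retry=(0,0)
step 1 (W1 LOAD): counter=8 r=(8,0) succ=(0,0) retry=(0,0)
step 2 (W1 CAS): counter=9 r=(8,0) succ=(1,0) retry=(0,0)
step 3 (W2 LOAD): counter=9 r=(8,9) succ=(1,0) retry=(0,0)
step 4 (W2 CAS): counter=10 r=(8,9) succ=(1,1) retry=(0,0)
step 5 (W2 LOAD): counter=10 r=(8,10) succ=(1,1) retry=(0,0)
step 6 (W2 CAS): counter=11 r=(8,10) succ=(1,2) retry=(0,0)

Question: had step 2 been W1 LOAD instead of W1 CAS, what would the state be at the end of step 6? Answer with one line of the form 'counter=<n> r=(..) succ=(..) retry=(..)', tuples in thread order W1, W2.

counter=10 r=(8,9) succ=(0,2) retry=(0,0)

(re-executing from step 2 with the substitution; state before step 2: counter=8 r=(8,0) succ=(0,0) retry=(0,0))
step 2 (W1 LOAD): counter=8 r=(8,0) succ=(0,0) retry=(0,0)
step 3 (W2 LOAD): counter=8 r=(8,8) succ=(0,0) retry=(0,0)
step 4 (W2 CAS): counter=9 r=(8,8) succ=(0,1) retry=(0,0)
step 5 (W2 LOAD): counter=9 r=(8,9) succ=(0,1) retry=(0,0)
step 6 (W2 CAS): counter=10 r=(8,9) succ=(0,2) retry=(0,0)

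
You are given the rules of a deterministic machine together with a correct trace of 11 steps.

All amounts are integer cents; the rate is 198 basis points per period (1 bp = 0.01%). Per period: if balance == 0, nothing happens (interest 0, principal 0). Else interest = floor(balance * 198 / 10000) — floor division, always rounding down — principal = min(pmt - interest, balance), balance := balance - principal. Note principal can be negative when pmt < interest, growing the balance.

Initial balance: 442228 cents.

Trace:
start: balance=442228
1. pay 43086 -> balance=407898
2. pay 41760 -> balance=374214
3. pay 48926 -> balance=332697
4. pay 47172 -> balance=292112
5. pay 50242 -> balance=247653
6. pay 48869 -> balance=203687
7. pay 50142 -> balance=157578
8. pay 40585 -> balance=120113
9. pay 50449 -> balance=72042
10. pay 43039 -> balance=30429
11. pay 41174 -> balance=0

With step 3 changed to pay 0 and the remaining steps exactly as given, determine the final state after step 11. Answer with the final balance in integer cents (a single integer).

47091

(re-executing from step 3 with the substitution; state before step 3: balance=374214)
3. pay 0 -> balance=381623
4. pay 47172 -> balance=342007
5. pay 50242 -> balance=298536
6. pay 48869 -> balance=255578
7. pay 50142 -> balance=210496
8. pay 40585 -> balance=174078
9. pay 50449 -> balance=127075
10. pay 43039 -> balance=86552
11. pay 41174 -> balance=47091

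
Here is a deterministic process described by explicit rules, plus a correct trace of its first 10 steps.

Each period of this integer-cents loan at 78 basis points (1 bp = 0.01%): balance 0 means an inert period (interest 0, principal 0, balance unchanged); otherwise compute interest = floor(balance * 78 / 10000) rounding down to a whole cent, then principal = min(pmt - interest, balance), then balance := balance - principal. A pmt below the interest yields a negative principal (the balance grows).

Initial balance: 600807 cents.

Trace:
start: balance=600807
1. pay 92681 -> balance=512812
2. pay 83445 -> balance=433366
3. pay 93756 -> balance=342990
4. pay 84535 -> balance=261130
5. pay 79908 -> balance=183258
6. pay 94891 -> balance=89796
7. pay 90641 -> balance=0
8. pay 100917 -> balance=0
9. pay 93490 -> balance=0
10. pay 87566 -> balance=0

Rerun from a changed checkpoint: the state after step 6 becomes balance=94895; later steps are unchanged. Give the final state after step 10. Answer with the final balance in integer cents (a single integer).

state after step 6 := balance=94895
7. pay 90641 -> balance=4994
8. pay 100917 -> balance=0
9. pay 93490 -> balance=0
10. pay 87566 -> balance=0

0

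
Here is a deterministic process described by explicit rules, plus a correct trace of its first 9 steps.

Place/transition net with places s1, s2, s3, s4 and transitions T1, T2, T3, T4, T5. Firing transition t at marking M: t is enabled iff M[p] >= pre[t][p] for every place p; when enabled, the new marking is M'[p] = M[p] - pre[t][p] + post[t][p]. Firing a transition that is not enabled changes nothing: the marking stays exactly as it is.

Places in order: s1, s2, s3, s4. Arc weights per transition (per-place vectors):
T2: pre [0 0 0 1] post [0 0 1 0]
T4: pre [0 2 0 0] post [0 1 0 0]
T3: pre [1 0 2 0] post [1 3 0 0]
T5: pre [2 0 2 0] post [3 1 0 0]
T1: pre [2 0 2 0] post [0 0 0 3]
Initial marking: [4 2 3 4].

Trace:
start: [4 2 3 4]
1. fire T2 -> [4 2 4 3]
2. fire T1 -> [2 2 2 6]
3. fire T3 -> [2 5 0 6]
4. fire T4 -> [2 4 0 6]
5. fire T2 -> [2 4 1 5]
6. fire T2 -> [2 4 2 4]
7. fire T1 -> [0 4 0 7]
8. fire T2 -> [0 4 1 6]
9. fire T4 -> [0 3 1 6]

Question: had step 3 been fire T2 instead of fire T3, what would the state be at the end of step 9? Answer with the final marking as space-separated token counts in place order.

(re-executing from step 3 with the substitution; state before step 3: [2 2 2 6])
3. fire T2 -> [2 2 3 5]
4. fire T4 -> [2 1 3 5]
5. fire T2 -> [2 1 4 4]
6. fire T2 -> [2 1 5 3]
7. fire T1 -> [0 1 3 6]
8. fire T2 -> [0 1 4 5]
9. fire T4 -> [0 1 4 5]

0 1 4 5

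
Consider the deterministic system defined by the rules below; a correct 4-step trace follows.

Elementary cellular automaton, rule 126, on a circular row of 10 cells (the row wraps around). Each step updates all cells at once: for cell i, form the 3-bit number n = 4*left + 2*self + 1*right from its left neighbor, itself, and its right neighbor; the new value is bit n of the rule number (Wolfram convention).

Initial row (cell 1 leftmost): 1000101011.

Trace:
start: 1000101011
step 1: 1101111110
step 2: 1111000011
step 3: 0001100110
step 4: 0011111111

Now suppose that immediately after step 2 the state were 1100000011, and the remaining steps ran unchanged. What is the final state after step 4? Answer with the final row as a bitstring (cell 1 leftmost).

state after step 2 := 1100000011
step 3: 0110000110
step 4: 1111001111

1111001111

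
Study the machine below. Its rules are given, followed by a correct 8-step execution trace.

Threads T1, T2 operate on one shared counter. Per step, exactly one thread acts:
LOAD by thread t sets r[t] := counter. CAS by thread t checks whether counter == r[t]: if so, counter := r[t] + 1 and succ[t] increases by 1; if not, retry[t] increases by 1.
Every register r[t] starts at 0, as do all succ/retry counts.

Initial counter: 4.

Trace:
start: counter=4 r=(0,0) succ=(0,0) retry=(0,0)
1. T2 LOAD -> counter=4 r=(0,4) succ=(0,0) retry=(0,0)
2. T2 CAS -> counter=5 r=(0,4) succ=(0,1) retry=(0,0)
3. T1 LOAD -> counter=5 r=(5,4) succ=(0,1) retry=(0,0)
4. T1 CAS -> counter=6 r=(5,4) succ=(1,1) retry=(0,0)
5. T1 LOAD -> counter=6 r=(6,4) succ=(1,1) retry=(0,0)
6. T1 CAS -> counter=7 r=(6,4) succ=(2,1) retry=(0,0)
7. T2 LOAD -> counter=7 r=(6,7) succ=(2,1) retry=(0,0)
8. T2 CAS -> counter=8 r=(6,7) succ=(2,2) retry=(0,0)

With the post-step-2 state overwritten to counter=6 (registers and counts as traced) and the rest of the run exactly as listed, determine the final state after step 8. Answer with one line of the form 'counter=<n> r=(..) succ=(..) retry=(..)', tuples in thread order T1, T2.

counter=9 r=(7,8) succ=(2,2) retry=(0,0)

state after step 2 := counter=6 r=(0,4) succ=(0,1) retry=(0,0)
3. T1 LOAD -> counter=6 r=(6,4) succ=(0,1) retry=(0,0)
4. T1 CAS -> counter=7 r=(6,4) succ=(1,1) retry=(0,0)
5. T1 LOAD -> counter=7 r=(7,4) succ=(1,1) retry=(0,0)
6. T1 CAS -> counter=8 r=(7,4) succ=(2,1) retry=(0,0)
7. T2 LOAD -> counter=8 r=(7,8) succ=(2,1) retry=(0,0)
8. T2 CAS -> counter=9 r=(7,8) succ=(2,2) retry=(0,0)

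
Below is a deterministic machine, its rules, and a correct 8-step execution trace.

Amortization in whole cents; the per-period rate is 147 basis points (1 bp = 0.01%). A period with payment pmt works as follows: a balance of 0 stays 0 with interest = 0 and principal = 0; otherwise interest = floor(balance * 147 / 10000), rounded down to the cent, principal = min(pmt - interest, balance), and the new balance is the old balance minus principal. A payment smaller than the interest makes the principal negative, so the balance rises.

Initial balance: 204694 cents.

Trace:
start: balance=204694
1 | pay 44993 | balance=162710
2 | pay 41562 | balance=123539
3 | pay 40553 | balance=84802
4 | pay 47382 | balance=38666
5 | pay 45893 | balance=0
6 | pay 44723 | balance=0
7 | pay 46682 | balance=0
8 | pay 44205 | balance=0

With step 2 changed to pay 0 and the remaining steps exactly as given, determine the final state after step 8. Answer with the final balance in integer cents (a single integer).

(re-executing from step 2 with the substitution; state before step 2: balance=162710)
2 | pay 0 | balance=165101
3 | pay 40553 | balance=126974
4 | pay 47382 | balance=81458
5 | pay 45893 | balance=36762
6 | pay 44723 | balance=0
7 | pay 46682 | balance=0
8 | pay 44205 | balance=0

0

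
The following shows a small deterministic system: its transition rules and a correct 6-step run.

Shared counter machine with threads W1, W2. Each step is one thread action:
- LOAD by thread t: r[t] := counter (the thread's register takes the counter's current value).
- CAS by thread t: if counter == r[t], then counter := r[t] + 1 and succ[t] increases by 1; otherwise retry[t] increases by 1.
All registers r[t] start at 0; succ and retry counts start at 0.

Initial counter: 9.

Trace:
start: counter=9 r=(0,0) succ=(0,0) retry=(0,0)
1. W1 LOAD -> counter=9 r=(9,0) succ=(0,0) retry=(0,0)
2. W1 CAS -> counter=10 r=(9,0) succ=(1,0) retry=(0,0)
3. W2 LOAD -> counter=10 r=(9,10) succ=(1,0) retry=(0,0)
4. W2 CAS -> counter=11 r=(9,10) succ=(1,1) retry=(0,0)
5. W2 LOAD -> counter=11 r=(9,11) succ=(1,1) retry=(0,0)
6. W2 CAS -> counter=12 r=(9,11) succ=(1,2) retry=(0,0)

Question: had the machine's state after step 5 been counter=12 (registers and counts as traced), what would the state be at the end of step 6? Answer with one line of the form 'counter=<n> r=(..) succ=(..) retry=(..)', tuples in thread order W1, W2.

state after step 5 := counter=12 r=(9,11) succ=(1,1) retry=(0,0)
6. W2 CAS -> counter=12 r=(9,11) succ=(1,1) retry=(0,1)

counter=12 r=(9,11) succ=(1,1) retry=(0,1)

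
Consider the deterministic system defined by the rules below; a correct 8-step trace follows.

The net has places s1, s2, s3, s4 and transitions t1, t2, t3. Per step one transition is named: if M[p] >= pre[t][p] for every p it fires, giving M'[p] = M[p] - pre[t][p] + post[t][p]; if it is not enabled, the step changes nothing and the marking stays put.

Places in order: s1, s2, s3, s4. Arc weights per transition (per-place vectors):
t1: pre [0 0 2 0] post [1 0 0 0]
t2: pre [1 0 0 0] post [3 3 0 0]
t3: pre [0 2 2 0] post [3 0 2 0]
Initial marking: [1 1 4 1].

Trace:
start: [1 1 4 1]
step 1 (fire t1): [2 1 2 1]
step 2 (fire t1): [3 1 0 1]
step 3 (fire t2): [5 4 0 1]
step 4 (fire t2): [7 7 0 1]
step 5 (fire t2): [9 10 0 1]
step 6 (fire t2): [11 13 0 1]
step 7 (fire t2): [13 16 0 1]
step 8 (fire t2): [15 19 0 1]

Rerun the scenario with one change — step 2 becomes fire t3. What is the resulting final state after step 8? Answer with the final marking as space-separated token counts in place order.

(re-executing from step 2 with the substitution; state before step 2: [2 1 2 1])
step 2 (fire t3): [2 1 2 1]
step 3 (fire t2): [4 4 2 1]
step 4 (fire t2): [6 7 2 1]
step 5 (fire t2): [8 10 2 1]
step 6 (fire t2): [10 13 2 1]
step 7 (fire t2): [12 16 2 1]
step 8 (fire t2): [14 19 2 1]

14 19 2 1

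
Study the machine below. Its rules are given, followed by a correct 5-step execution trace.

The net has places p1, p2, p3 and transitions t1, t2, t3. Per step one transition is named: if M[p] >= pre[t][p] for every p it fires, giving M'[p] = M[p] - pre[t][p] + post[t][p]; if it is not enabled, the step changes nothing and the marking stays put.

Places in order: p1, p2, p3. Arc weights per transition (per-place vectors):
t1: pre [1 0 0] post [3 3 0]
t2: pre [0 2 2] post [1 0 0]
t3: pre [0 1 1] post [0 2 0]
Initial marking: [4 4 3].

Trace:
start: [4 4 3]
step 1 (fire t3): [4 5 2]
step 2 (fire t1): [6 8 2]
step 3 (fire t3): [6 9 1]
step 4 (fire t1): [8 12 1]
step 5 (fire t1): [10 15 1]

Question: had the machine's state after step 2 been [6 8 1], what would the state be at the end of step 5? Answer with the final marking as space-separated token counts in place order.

10 15 0

state after step 2 := [6 8 1]
step 3 (fire t3): [6 9 0]
step 4 (fire t1): [8 12 0]
step 5 (fire t1): [10 15 0]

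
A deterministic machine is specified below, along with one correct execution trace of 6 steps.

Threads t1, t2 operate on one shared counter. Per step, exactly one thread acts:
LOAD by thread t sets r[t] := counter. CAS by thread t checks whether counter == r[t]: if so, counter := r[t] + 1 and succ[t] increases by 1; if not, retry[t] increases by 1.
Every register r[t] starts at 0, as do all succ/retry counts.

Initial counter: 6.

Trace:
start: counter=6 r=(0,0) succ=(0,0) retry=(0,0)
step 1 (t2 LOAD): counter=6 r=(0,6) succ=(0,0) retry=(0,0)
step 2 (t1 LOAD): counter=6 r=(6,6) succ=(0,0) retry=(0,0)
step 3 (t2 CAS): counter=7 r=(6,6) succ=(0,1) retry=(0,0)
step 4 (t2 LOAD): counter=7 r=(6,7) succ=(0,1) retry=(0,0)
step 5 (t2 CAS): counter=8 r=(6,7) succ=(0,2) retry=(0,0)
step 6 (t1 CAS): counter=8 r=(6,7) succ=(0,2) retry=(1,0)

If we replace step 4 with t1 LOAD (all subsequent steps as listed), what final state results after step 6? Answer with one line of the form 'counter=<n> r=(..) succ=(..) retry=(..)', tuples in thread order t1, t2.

(re-executing from step 4 with the substitution; state before step 4: counter=7 r=(6,6) succ=(0,1) retry=(0,0))
step 4 (t1 LOAD): counter=7 r=(7,6) succ=(0,1) retry=(0,0)
step 5 (t2 CAS): counter=7 r=(7,6) succ=(0,1) retry=(0,1)
step 6 (t1 CAS): counter=8 r=(7,6) succ=(1,1) retry=(0,1)

counter=8 r=(7,6) succ=(1,1) retry=(0,1)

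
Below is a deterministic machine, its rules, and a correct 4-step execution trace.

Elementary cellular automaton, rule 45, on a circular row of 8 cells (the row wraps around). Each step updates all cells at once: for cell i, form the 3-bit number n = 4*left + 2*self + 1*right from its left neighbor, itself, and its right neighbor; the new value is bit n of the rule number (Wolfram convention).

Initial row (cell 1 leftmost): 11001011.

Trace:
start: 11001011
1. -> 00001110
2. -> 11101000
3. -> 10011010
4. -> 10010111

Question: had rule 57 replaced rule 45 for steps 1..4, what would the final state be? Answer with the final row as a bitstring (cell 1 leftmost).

(re-executing steps 1..4 under rule 57; state before step 1: 11001011)
1. -> 00100110
2. -> 10010101
3. -> 01001011
4. -> 10100110

10100110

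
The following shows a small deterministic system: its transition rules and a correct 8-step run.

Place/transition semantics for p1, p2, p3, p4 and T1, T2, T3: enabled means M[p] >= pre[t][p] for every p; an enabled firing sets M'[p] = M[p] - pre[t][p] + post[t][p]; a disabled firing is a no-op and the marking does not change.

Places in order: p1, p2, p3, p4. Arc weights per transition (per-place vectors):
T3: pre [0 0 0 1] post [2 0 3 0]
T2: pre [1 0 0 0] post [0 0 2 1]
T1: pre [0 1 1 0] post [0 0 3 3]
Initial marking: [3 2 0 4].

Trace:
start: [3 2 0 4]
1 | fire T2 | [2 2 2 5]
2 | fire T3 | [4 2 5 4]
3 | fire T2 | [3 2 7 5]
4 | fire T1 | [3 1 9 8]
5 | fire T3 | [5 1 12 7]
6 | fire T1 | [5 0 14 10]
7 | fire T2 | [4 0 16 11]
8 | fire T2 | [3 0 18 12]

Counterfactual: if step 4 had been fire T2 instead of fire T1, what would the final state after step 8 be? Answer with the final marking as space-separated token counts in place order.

(re-executing from step 4 with the substitution; state before step 4: [3 2 7 5])
4 | fire T2 | [2 2 9 6]
5 | fire T3 | [4 2 12 5]
6 | fire T1 | [4 1 14 8]
7 | fire T2 | [3 1 16 9]
8 | fire T2 | [2 1 18 10]

2 1 18 10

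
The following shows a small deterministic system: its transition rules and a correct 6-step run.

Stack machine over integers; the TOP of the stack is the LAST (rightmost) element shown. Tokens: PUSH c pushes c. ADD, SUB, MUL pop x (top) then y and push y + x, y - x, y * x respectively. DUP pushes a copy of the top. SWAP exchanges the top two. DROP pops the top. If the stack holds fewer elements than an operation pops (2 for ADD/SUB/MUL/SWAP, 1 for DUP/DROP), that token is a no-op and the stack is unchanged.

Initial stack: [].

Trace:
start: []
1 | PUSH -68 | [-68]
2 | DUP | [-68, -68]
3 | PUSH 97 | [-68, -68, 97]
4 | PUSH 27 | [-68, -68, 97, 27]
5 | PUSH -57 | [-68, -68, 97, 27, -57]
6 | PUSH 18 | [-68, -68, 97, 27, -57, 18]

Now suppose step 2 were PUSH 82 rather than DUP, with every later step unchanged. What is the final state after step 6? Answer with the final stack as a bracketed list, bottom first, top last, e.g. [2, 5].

(re-executing from step 2 with the substitution; state before step 2: [-68])
2 | PUSH 82 | [-68, 82]
3 | PUSH 97 | [-68, 82, 97]
4 | PUSH 27 | [-68, 82, 97, 27]
5 | PUSH -57 | [-68, 82, 97, 27, -57]
6 | PUSH 18 | [-68, 82, 97, 27, -57, 18]

[-68, 82, 97, 27, -57, 18]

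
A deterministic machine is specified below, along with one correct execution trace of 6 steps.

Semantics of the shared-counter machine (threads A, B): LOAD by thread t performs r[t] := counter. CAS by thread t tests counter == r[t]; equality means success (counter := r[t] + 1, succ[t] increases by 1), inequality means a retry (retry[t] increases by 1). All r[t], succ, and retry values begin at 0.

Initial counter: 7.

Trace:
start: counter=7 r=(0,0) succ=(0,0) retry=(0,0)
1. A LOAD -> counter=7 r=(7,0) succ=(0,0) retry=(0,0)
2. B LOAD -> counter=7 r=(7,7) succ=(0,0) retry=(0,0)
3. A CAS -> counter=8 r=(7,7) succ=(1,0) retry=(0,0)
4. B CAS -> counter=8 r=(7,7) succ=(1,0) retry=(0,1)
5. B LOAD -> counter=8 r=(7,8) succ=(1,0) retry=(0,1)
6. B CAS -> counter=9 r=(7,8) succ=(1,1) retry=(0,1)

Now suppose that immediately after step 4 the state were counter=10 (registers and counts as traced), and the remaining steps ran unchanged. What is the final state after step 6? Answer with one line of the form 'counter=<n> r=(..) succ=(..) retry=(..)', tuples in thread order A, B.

counter=11 r=(7,10) succ=(1,1) retry=(0,1)

state after step 4 := counter=10 r=(7,7) succ=(1,0) retry=(0,1)
5. B LOAD -> counter=10 r=(7,10) succ=(1,0) retry=(0,1)
6. B CAS -> counter=11 r=(7,10) succ=(1,1) retry=(0,1)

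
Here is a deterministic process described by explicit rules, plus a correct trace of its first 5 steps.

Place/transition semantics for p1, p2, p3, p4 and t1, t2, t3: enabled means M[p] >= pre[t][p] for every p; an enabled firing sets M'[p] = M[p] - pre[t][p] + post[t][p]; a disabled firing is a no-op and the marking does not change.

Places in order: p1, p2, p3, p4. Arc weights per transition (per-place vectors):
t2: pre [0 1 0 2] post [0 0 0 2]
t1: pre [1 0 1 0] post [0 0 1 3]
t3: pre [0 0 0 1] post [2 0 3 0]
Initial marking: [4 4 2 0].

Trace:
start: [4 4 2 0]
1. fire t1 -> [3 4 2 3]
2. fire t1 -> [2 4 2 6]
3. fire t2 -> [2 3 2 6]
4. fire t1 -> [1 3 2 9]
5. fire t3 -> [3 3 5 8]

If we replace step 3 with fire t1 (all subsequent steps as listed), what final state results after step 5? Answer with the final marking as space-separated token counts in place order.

2 4 5 11

(re-executing from step 3 with the substitution; state before step 3: [2 4 2 6])
3. fire t1 -> [1 4 2 9]
4. fire t1 -> [0 4 2 12]
5. fire t3 -> [2 4 5 11]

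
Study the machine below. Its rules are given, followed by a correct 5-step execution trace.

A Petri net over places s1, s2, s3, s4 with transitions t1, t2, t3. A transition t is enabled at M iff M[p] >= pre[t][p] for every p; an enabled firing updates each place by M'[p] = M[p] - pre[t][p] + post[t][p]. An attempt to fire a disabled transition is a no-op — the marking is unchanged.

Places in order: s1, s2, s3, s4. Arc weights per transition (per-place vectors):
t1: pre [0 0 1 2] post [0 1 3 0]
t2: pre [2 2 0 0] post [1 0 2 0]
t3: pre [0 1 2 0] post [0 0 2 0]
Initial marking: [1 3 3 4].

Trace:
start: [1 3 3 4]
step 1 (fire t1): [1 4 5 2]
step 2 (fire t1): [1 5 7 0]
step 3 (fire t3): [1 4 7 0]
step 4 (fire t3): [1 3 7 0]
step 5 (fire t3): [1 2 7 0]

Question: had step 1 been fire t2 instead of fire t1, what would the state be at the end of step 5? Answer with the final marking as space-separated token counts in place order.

1 1 5 2

(re-executing from step 1 with the substitution; state before step 1: [1 3 3 4])
step 1 (fire t2): [1 3 3 4]
step 2 (fire t1): [1 4 5 2]
step 3 (fire t3): [1 3 5 2]
step 4 (fire t3): [1 2 5 2]
step 5 (fire t3): [1 1 5 2]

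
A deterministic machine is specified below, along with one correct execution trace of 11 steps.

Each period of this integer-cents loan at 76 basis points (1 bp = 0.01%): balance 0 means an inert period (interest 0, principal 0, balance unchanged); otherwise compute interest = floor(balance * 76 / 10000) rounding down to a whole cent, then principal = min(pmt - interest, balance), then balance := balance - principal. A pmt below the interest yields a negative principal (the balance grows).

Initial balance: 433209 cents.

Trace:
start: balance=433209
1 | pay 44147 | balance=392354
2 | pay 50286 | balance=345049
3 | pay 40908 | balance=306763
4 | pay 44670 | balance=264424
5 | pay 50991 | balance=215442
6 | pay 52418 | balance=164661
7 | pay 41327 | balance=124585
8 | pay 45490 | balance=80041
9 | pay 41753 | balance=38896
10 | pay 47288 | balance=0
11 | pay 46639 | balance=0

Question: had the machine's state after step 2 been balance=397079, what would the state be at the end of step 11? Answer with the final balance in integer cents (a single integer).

state after step 2 := balance=397079
3 | pay 40908 | balance=359188
4 | pay 44670 | balance=317247
5 | pay 50991 | balance=268667
6 | pay 52418 | balance=218290
7 | pay 41327 | balance=178622
8 | pay 45490 | balance=134489
9 | pay 41753 | balance=93758
10 | pay 47288 | balance=47182
11 | pay 46639 | balance=901

901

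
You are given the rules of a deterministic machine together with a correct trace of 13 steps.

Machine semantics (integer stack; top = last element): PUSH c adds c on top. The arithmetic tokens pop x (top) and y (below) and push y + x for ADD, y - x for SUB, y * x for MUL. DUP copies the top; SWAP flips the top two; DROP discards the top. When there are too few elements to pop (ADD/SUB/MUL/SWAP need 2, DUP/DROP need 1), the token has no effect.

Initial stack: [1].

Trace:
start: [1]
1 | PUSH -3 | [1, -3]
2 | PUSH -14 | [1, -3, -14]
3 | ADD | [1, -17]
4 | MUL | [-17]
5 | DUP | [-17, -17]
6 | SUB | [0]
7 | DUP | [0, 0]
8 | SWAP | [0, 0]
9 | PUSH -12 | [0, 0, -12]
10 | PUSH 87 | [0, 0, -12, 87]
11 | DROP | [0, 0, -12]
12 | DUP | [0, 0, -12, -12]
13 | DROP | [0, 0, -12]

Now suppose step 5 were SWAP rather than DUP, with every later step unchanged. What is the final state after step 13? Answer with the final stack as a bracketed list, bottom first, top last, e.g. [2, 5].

[-17, -17, -12]

(re-executing from step 5 with the substitution; state before step 5: [-17])
5 | SWAP | [-17]
6 | SUB | [-17]
7 | DUP | [-17, -17]
8 | SWAP | [-17, -17]
9 | PUSH -12 | [-17, -17, -12]
10 | PUSH 87 | [-17, -17, -12, 87]
11 | DROP | [-17, -17, -12]
12 | DUP | [-17, -17, -12, -12]
13 | DROP | [-17, -17, -12]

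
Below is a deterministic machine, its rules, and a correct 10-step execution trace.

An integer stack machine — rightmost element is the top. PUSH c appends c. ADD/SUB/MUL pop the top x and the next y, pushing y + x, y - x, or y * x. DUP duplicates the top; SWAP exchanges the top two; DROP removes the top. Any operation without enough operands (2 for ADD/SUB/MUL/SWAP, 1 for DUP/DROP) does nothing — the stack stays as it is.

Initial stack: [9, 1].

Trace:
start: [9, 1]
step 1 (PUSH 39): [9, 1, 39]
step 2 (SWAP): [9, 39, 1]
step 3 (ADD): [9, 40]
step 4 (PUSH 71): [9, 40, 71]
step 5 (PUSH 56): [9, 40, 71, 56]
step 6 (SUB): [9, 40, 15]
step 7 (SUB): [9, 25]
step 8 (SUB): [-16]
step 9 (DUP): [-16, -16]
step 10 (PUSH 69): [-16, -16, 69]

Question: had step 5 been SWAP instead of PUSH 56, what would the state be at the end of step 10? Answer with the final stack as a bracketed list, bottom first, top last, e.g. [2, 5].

[-22, -22, 69]

(re-executing from step 5 with the substitution; state before step 5: [9, 40, 71])
step 5 (SWAP): [9, 71, 40]
step 6 (SUB): [9, 31]
step 7 (SUB): [-22]
step 8 (SUB): [-22]
step 9 (DUP): [-22, -22]
step 10 (PUSH 69): [-22, -22, 69]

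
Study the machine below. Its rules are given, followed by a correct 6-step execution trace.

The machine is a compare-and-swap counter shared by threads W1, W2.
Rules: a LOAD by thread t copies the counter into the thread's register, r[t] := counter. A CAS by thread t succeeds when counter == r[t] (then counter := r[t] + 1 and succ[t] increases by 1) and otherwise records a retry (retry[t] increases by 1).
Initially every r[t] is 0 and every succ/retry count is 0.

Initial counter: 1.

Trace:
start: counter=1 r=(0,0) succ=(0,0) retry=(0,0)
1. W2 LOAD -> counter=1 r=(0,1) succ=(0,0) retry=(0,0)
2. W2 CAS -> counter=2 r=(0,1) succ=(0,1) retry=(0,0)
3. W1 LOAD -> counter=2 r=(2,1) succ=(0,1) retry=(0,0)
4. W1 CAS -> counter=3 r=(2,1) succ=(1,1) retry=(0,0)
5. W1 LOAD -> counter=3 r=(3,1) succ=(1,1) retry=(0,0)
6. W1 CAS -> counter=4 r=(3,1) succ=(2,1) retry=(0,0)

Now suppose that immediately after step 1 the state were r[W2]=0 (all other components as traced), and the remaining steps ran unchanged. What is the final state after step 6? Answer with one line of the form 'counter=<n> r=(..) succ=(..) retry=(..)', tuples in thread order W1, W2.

counter=3 r=(2,0) succ=(2,0) retry=(0,1)

state after step 1 := counter=1 r=(0,0) succ=(0,0) retry=(0,0)
2. W2 CAS -> counter=1 r=(0,0) succ=(0,0) retry=(0,1)
3. W1 LOAD -> counter=1 r=(1,0) succ=(0,0) retry=(0,1)
4. W1 CAS -> counter=2 r=(1,0) succ=(1,0) retry=(0,1)
5. W1 LOAD -> counter=2 r=(2,0) succ=(1,0) retry=(0,1)
6. W1 CAS -> counter=3 r=(2,0) succ=(2,0) retry=(0,1)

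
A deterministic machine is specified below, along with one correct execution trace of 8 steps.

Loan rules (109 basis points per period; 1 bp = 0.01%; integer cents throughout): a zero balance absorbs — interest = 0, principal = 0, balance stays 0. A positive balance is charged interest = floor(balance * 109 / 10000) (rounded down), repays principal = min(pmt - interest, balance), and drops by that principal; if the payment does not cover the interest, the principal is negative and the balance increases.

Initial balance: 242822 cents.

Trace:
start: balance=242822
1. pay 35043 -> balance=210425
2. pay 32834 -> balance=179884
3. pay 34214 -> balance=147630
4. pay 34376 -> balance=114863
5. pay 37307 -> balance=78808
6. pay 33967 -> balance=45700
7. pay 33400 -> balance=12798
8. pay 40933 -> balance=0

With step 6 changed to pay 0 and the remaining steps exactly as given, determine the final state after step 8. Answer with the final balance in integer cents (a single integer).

6715

(re-executing from step 6 with the substitution; state before step 6: balance=78808)
6. pay 0 -> balance=79667
7. pay 33400 -> balance=47135
8. pay 40933 -> balance=6715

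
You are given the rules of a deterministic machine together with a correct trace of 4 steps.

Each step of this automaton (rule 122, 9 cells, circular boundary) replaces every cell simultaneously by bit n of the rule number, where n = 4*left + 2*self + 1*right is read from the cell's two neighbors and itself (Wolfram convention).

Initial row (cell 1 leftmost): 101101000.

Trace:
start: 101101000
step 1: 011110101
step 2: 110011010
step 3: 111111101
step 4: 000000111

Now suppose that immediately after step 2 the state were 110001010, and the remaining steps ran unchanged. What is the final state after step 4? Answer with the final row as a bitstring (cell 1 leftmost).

state after step 2 := 110001010
step 3: 111010101
step 4: 001101011

001101011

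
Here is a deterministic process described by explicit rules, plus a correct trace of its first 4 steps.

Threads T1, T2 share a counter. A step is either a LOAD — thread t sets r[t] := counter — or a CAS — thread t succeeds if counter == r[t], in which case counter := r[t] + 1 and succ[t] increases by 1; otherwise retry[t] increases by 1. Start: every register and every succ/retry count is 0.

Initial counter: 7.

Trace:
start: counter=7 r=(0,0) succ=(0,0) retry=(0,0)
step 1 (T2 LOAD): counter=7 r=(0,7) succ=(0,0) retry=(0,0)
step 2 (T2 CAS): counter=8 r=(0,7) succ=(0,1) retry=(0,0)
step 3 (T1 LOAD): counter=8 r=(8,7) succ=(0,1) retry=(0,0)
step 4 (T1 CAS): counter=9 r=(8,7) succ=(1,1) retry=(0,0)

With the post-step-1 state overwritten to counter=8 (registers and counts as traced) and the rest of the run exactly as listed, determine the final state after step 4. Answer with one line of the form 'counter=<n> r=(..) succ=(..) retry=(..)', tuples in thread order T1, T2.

counter=9 r=(8,7) succ=(1,0) retry=(0,1)

state after step 1 := counter=8 r=(0,7) succ=(0,0) retry=(0,0)
step 2 (T2 CAS): counter=8 r=(0,7) succ=(0,0) retry=(0,1)
step 3 (T1 LOAD): counter=8 r=(8,7) succ=(0,0) retry=(0,1)
step 4 (T1 CAS): counter=9 r=(8,7) succ=(1,0) retry=(0,1)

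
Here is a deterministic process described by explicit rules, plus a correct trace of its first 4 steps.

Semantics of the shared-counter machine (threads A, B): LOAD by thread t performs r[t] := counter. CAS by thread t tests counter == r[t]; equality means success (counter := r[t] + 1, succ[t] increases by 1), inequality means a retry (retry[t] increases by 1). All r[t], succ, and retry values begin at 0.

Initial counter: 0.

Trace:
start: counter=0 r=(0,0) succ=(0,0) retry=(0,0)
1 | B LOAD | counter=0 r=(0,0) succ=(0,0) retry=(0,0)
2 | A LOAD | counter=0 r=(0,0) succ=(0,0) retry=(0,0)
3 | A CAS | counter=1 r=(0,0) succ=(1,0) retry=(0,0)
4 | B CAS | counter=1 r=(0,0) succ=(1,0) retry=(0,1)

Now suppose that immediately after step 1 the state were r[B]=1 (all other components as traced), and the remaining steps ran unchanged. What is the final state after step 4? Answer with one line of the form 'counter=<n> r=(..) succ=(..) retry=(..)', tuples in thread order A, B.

counter=2 r=(0,1) succ=(1,1) retry=(0,0)

state after step 1 := counter=0 r=(0,1) succ=(0,0) retry=(0,0)
2 | A LOAD | counter=0 r=(0,1) succ=(0,0) retry=(0,0)
3 | A CAS | counter=1 r=(0,1) succ=(1,0) retry=(0,0)
4 | B CAS | counter=2 r=(0,1) succ=(1,1) retry=(0,0)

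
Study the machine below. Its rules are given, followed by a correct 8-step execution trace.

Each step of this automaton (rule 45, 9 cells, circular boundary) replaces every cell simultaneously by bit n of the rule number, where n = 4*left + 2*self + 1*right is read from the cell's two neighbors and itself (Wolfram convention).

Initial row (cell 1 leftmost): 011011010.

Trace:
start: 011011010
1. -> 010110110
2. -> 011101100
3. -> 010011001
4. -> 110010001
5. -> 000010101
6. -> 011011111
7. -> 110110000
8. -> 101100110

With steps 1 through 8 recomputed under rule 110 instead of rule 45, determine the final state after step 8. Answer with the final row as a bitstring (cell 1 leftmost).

111111110

(re-executing steps 1..8 under rule 110; state before step 1: 011011010)
1. -> 111111110
2. -> 100000011
3. -> 100000110
4. -> 100001111
5. -> 100011000
6. -> 100111001
7. -> 101101011
8. -> 111111110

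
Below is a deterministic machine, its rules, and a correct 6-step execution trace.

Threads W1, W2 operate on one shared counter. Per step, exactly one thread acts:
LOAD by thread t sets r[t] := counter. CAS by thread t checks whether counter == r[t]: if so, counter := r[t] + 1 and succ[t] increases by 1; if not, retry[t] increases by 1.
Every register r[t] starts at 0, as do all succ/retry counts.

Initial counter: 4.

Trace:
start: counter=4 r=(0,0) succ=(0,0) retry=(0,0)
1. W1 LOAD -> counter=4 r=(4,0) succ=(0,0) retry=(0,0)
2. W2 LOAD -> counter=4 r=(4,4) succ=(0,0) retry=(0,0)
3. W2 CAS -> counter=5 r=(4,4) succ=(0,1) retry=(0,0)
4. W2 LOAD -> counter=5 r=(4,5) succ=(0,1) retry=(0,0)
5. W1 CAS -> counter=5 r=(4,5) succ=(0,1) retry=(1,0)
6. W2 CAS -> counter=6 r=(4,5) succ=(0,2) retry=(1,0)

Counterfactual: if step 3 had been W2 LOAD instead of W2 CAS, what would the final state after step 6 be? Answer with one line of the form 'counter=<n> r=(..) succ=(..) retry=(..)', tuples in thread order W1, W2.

counter=5 r=(4,4) succ=(1,0) retry=(0,1)

(re-executing from step 3 with the substitution; state before step 3: counter=4 r=(4,4) succ=(0,0) retry=(0,0))
3. W2 LOAD -> counter=4 r=(4,4) succ=(0,0) retry=(0,0)
4. W2 LOAD -> counter=4 r=(4,4) succ=(0,0) retry=(0,0)
5. W1 CAS -> counter=5 r=(4,4) succ=(1,0) retry=(0,0)
6. W2 CAS -> counter=5 r=(4,4) succ=(1,0) retry=(0,1)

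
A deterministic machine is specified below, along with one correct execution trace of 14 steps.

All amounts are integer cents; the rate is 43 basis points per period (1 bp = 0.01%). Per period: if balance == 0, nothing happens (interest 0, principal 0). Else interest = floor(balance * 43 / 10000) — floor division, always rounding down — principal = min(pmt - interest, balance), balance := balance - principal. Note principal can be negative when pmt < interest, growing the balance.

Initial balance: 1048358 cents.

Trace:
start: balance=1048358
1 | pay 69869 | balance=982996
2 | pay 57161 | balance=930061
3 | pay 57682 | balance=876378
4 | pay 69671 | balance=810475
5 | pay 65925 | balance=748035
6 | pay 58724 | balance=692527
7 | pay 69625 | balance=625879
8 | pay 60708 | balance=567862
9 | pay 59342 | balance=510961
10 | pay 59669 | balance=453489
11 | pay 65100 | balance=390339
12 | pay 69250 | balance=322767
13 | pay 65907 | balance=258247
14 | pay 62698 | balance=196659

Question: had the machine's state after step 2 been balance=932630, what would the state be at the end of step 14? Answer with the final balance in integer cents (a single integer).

199364

state after step 2 := balance=932630
3 | pay 57682 | balance=878958
4 | pay 69671 | balance=813066
5 | pay 65925 | balance=750637
6 | pay 58724 | balance=695140
7 | pay 69625 | balance=628504
8 | pay 60708 | balance=570498
9 | pay 59342 | balance=513609
10 | pay 59669 | balance=456148
11 | pay 65100 | balance=393009
12 | pay 69250 | balance=325448
13 | pay 65907 | balance=260940
14 | pay 62698 | balance=199364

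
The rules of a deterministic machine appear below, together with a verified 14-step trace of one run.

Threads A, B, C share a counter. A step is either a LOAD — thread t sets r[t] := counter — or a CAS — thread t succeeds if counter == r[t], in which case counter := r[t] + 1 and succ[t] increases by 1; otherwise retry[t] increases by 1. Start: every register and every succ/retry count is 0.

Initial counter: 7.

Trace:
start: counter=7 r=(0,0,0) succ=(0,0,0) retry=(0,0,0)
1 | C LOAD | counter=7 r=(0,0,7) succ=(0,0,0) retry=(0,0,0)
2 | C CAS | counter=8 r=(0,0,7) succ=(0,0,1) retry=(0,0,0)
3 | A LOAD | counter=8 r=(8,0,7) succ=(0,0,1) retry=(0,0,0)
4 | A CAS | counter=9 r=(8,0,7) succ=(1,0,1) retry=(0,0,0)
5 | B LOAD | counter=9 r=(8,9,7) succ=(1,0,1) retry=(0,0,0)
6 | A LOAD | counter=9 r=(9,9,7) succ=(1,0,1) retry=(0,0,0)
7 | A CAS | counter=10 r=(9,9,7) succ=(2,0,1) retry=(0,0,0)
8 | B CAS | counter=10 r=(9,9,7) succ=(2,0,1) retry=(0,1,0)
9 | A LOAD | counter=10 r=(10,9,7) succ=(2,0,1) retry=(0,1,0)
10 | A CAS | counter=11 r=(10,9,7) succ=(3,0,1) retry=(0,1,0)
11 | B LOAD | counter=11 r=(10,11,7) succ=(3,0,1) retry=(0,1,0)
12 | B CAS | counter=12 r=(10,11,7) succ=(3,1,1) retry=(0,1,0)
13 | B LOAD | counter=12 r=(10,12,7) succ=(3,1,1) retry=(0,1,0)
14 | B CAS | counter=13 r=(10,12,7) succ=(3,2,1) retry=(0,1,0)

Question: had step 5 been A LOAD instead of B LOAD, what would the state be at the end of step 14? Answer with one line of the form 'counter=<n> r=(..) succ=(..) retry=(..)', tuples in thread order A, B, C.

(re-executing from step 5 with the substitution; state before step 5: counter=9 r=(8,0,7) succ=(1,0,1) retry=(0,0,0))
5 | A LOAD | counter=9 r=(9,0,7) succ=(1,0,1) retry=(0,0,0)
6 | A LOAD | counter=9 r=(9,0,7) succ=(1,0,1) retry=(0,0,0)
7 | A CAS | counter=10 r=(9,0,7) succ=(2,0,1) retry=(0,0,0)
8 | B CAS | counter=10 r=(9,0,7) succ=(2,0,1) retry=(0,1,0)
9 | A LOAD | counter=10 r=(10,0,7) succ=(2,0,1) retry=(0,1,0)
10 | A CAS | counter=11 r=(10,0,7) succ=(3,0,1) retry=(0,1,0)
11 | B LOAD | counter=11 r=(10,11,7) succ=(3,0,1) retry=(0,1,0)
12 | B CAS | counter=12 r=(10,11,7) succ=(3,1,1) retry=(0,1,0)
13 | B LOAD | counter=12 r=(10,12,7) succ=(3,1,1) retry=(0,1,0)
14 | B CAS | counter=13 r=(10,12,7) succ=(3,2,1) retry=(0,1,0)

counter=13 r=(10,12,7) succ=(3,2,1) retry=(0,1,0)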